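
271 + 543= 814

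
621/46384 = 621/46384 = 0.01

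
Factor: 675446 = 2^1*457^1*739^1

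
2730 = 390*7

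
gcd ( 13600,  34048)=32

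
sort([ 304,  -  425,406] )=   [  -  425,304, 406 ]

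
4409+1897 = 6306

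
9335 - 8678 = 657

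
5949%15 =9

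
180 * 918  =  165240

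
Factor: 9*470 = 2^1*3^2 * 5^1*47^1 = 4230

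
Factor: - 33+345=312 = 2^3*3^1*13^1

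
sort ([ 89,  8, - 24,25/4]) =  [ - 24, 25/4,8,89 ] 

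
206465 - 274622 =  - 68157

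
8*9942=79536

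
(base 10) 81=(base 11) 74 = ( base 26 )33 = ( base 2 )1010001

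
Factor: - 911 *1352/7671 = - 2^3 * 3^( - 1 )*13^2*911^1*2557^ (-1) = - 1231672/7671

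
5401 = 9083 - 3682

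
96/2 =48 = 48.00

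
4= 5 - 1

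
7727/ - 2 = -3864  +  1/2 = - 3863.50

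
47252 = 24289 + 22963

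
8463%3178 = 2107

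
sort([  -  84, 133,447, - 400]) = [  -  400, - 84,133,447 ] 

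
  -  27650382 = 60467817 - 88118199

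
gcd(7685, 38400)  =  5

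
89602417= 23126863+66475554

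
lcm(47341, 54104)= 378728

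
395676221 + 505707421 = 901383642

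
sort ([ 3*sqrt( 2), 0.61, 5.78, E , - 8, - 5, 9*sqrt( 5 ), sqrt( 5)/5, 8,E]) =[ - 8, - 5,sqrt(5 )/5 , 0.61,E, E,3*sqrt( 2),5.78,8, 9 * sqrt(5 ) ]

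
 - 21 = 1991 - 2012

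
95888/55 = 1743 +23/55 =1743.42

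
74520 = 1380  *54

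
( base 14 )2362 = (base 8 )14022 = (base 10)6162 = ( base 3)22110020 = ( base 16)1812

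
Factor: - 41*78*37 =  - 2^1*3^1*13^1*37^1 *41^1=- 118326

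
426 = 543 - 117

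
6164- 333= 5831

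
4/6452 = 1/1613 = 0.00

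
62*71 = 4402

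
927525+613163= 1540688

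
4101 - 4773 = -672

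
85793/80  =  85793/80=1072.41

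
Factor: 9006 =2^1 *3^1*19^1 * 79^1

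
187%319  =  187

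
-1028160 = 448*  (- 2295)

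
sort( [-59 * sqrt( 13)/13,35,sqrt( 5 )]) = [ - 59*sqrt( 13) /13,sqrt( 5 ),  35] 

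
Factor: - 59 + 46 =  - 13^1 =- 13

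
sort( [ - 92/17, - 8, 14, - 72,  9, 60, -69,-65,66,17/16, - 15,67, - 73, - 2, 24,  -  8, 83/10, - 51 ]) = [-73, - 72, - 69, - 65, - 51,-15, - 8, - 8,  -  92/17, - 2,17/16,83/10, 9,14 , 24,60, 66,  67 ] 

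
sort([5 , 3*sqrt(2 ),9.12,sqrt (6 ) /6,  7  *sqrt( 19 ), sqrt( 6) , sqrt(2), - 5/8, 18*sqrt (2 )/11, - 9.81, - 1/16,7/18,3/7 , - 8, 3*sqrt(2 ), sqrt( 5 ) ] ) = [ - 9.81, - 8,-5/8, - 1/16 , 7/18 , sqrt(6) /6, 3/7,sqrt( 2),sqrt( 5), 18*sqrt(2)/11, sqrt(6), 3*sqrt( 2), 3* sqrt( 2),5,9.12 , 7*sqrt(19)]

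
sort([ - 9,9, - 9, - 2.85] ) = [ - 9, - 9,- 2.85,9 ]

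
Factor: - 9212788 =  - 2^2*13^1*23^1 *7703^1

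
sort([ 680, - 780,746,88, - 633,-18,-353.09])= [-780, - 633, - 353.09, - 18 , 88,680, 746]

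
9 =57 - 48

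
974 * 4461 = 4345014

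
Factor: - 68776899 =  - 3^1*22925633^1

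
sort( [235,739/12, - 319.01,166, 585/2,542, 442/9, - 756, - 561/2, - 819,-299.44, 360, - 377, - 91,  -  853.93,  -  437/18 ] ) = [ - 853.93, - 819 , - 756, - 377, - 319.01, - 299.44,  -  561/2, - 91, - 437/18, 442/9,739/12, 166, 235,585/2, 360,  542] 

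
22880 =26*880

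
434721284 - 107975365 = 326745919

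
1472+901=2373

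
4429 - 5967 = -1538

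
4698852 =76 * 61827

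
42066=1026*41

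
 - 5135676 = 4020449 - 9156125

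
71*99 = 7029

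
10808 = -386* (- 28 )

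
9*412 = 3708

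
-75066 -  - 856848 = 781782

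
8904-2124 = 6780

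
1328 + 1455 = 2783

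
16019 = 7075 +8944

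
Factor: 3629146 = 2^1 *1814573^1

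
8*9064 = 72512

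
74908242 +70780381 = 145688623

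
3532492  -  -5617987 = 9150479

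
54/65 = 54/65  =  0.83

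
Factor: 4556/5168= 67/76 = 2^( - 2)* 19^( - 1 )*67^1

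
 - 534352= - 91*5872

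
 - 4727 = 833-5560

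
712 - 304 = 408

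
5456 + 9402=14858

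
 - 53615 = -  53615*1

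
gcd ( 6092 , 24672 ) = 4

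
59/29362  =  59/29362  =  0.00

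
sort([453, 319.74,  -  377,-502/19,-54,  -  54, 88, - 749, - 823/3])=[ - 749, - 377, - 823/3, - 54, - 54, - 502/19, 88,319.74, 453]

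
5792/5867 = 5792/5867 = 0.99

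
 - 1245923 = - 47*26509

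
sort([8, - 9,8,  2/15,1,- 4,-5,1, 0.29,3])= [  -  9,-5, - 4,2/15,0.29, 1,1, 3,8,8] 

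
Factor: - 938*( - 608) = 2^6*7^1*19^1*67^1 = 570304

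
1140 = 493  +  647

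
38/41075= 38/41075 = 0.00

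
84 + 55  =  139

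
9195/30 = 613/2 = 306.50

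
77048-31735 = 45313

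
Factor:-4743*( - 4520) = 2^3*3^2 *5^1 *17^1*31^1*113^1= 21438360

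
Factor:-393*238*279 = -2^1*3^3*7^1*17^1*31^1*131^1 = - 26095986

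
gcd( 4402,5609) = 71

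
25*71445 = 1786125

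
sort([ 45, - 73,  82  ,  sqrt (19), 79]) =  [ - 73,sqrt(19) , 45,79, 82]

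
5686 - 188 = 5498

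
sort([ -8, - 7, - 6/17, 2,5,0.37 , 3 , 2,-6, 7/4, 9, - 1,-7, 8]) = [  -  8, - 7, - 7,- 6, - 1, - 6/17, 0.37, 7/4 , 2,2 , 3, 5, 8, 9]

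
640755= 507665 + 133090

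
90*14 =1260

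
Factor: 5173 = 7^1 * 739^1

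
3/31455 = 1/10485 =0.00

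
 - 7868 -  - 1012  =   - 6856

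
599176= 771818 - 172642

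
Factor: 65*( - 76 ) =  - 4940 = -  2^2*5^1 * 13^1*19^1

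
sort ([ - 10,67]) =[  -  10,67 ] 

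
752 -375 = 377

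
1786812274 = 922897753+863914521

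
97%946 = 97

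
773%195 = 188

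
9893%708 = 689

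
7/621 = 7/621 =0.01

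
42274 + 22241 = 64515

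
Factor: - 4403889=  - 3^6*7^1*863^1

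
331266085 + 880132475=1211398560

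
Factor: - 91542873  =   - 3^1*41^1*744251^1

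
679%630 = 49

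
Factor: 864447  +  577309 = 2^2*360439^1 = 1441756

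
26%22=4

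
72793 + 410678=483471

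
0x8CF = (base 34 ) 1WB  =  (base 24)3LN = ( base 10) 2255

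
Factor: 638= 2^1*11^1 * 29^1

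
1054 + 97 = 1151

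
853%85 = 3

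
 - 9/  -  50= 9/50 =0.18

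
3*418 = 1254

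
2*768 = 1536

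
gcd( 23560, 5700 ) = 380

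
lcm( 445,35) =3115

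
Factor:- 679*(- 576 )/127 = 2^6*3^2*7^1* 97^1*127^( - 1) = 391104/127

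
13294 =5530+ 7764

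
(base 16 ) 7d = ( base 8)175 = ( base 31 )41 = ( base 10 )125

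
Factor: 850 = 2^1*5^2*17^1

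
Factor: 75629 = 75629^1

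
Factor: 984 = 2^3 * 3^1 * 41^1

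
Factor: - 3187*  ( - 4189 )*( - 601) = - 59^1*71^1*601^1*3187^1 = - 8023556143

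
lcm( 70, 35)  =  70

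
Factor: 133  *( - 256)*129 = -2^8*3^1*7^1*19^1*43^1 = -4392192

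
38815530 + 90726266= 129541796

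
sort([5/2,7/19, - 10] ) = [-10, 7/19,5/2]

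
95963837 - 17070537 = 78893300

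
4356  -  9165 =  - 4809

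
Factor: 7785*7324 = 2^2 *3^2*5^1* 173^1*1831^1 = 57017340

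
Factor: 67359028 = 2^2*11^1 * 19^1*197^1*409^1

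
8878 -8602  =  276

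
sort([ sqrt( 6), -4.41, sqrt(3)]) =[ - 4.41, sqrt(3),sqrt(6) ] 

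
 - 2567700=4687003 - 7254703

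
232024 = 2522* 92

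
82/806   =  41/403 = 0.10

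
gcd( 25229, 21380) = 1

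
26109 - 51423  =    -  25314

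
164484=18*9138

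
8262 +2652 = 10914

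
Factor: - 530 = -2^1*5^1*53^1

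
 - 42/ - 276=7/46 = 0.15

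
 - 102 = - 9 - 93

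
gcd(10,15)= 5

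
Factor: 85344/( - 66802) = - 336/263= - 2^4*3^1*7^1*263^( - 1 )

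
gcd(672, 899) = 1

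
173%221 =173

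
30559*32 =977888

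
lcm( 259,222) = 1554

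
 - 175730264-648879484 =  - 824609748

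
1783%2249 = 1783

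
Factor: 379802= 2^1*189901^1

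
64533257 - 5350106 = 59183151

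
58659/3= 19553 = 19553.00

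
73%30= 13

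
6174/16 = 385 + 7/8 = 385.88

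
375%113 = 36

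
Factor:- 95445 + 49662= - 45783 = - 3^2 *5087^1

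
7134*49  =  349566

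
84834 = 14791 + 70043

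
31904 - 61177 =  - 29273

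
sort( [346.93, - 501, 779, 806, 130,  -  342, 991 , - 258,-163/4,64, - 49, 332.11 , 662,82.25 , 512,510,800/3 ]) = [ - 501, - 342,-258,  -  49, - 163/4 , 64,82.25, 130,800/3, 332.11,346.93,510, 512, 662, 779,806, 991] 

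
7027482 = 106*66297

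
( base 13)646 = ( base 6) 4544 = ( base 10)1072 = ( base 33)wg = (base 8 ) 2060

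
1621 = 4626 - 3005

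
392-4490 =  - 4098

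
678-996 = -318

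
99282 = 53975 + 45307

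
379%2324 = 379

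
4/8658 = 2/4329 = 0.00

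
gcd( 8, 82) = 2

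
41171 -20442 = 20729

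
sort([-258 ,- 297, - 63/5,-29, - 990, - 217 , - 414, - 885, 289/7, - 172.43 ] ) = [ - 990, - 885 , - 414 , - 297, - 258,- 217, - 172.43,-29, - 63/5, 289/7] 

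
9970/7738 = 4985/3869 = 1.29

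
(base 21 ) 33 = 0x42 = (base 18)3c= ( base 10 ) 66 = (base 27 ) 2C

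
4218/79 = 53 + 31/79 = 53.39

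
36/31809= 12/10603 = 0.00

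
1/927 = 1/927 = 0.00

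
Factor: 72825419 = 47^1 * 1549477^1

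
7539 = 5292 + 2247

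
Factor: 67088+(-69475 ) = -2387 = - 7^1 * 11^1  *  31^1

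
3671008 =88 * 41716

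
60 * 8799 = 527940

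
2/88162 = 1/44081 = 0.00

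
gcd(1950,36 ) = 6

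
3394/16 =212 + 1/8= 212.12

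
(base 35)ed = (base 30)gn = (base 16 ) 1F7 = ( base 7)1316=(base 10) 503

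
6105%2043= 2019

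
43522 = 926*47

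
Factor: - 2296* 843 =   -  2^3*3^1*7^1*41^1* 281^1  =  - 1935528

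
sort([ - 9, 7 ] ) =[ - 9 , 7 ]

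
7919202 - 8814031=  - 894829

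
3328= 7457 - 4129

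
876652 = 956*917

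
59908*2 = 119816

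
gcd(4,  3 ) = 1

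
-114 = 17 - 131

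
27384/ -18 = -1522 + 2/3 = -1521.33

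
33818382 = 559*60498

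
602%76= 70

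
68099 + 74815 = 142914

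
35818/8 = 17909/4 = 4477.25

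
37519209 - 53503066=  - 15983857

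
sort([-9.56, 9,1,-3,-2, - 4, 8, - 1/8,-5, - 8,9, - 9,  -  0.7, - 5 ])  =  [- 9.56,-9,-8, - 5,-5 ,-4,  -  3,  -  2,-0.7,-1/8,1,8,9,9]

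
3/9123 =1/3041 = 0.00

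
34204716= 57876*591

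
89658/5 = 89658/5  =  17931.60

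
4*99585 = 398340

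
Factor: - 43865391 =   -  3^1 * 14621797^1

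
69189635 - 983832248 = -914642613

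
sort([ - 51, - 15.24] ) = [ - 51, - 15.24 ] 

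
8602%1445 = 1377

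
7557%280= 277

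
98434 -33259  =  65175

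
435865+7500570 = 7936435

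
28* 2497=69916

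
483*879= 424557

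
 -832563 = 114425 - 946988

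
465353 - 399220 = 66133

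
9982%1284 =994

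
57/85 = 57/85 = 0.67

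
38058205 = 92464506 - 54406301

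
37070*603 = 22353210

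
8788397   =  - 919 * ( -9563)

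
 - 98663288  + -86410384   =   - 185073672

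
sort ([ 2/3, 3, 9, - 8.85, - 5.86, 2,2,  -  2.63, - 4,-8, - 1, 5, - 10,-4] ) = [ - 10,-8.85,- 8, - 5.86, - 4, - 4, - 2.63, - 1, 2/3, 2,  2, 3, 5,  9] 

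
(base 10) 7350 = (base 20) I7A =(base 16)1CB6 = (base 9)11066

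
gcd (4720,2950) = 590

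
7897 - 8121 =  - 224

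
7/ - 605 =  - 1 + 598/605 =-  0.01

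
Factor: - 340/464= - 2^( - 2)*5^1*17^1*29^( - 1) = - 85/116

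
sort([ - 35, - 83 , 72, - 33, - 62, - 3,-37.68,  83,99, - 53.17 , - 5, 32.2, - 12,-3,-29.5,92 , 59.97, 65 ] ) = [ - 83 ,-62, - 53.17 , - 37.68 , - 35, - 33, - 29.5, - 12, - 5, - 3, - 3,  32.2,59.97,65,72, 83, 92, 99]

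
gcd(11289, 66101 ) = 71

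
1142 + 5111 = 6253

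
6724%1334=54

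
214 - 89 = 125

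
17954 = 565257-547303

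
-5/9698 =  - 1 + 9693/9698 = -0.00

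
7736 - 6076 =1660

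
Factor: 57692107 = 11^1*29^1*223^1*811^1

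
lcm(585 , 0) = 0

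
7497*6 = 44982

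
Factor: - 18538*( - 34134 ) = 632776092= 2^2*3^1 * 13^1*23^1*31^1*5689^1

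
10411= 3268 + 7143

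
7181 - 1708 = 5473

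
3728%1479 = 770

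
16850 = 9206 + 7644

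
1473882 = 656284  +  817598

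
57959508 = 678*85486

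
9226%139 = 52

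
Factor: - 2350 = - 2^1*5^2 * 47^1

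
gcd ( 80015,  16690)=5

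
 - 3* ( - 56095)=168285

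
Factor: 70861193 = 13^2 * 419297^1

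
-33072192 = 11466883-44539075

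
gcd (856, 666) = 2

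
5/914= 5/914 = 0.01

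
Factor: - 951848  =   - 2^3 * 43^1*2767^1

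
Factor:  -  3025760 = -2^5 * 5^1*18911^1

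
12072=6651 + 5421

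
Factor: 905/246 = 2^( - 1 )*3^( - 1)*5^1*41^( -1)*181^1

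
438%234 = 204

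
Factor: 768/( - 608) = -24/19 = - 2^3 * 3^1 * 19^( - 1 ) 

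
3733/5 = 3733/5 = 746.60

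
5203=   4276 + 927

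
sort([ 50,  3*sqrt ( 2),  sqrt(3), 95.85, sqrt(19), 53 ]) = [ sqrt( 3 ),3*sqrt( 2) , sqrt ( 19 ),50,53, 95.85]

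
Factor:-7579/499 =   -  11^1*13^1*53^1 *499^( - 1) 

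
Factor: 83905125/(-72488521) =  - 3^1*5^3 *7^ ( - 1) * 59^( - 1)*167^( - 1) * 1051^( - 1)*223747^1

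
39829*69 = 2748201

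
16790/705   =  23 + 115/141 = 23.82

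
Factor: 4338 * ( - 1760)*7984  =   - 2^10*3^2*5^1*11^1*241^1 * 499^1 = -60956881920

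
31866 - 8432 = 23434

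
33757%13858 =6041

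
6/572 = 3/286 = 0.01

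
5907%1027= 772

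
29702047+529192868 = 558894915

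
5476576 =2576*2126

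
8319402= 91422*91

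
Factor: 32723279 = 673^1*48623^1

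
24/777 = 8/259  =  0.03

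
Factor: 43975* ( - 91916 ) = - 2^2 * 5^2 * 11^1*1759^1*2089^1= - 4042006100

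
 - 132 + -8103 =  - 8235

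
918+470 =1388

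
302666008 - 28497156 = 274168852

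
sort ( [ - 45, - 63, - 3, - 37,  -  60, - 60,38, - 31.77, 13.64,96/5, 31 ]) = [  -  63, - 60, - 60,- 45, - 37 , - 31.77,  -  3 , 13.64,96/5, 31,38]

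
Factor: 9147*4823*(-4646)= - 2^1*3^1*7^1*13^1*23^1*53^1*101^1*3049^1= - 204962847726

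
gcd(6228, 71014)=2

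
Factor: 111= 3^1*37^1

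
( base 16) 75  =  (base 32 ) 3L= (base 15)7C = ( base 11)A7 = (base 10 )117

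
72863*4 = 291452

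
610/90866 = 305/45433 = 0.01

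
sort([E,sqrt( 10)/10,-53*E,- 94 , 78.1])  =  [ - 53 * E ,  -  94,sqrt(10 ) /10,E,78.1 ] 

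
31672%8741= 5449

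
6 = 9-3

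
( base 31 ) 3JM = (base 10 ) 3494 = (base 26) 54A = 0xda6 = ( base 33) 36t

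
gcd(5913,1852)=1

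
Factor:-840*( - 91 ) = 2^3*3^1*5^1*7^2*13^1=76440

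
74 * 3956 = 292744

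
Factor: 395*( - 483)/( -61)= 3^1*5^1*7^1*23^1*61^ ( - 1 )*79^1 =190785/61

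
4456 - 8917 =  - 4461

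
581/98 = 5 + 13/14 = 5.93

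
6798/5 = 6798/5 = 1359.60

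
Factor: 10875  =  3^1*5^3*29^1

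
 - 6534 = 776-7310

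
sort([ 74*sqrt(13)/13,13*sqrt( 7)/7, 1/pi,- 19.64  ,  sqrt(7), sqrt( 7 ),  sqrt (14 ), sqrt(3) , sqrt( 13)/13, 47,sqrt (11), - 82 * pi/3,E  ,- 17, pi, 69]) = [ - 82*pi/3, - 19.64, - 17, sqrt(13)/13, 1/pi, sqrt( 3), sqrt(7), sqrt(7 ), E , pi, sqrt( 11),sqrt(14), 13*  sqrt( 7) /7 , 74*sqrt( 13)/13, 47, 69]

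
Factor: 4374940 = 2^2 * 5^1*19^1*29^1*397^1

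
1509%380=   369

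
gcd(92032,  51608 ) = 8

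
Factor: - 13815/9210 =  - 2^( - 1)*3^1 = -3/2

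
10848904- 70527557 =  - 59678653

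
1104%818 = 286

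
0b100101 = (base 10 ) 37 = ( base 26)1b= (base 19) 1i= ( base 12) 31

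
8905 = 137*65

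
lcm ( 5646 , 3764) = 11292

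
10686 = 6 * 1781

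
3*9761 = 29283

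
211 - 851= - 640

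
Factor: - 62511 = -3^1*67^1*311^1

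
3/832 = 3/832 = 0.00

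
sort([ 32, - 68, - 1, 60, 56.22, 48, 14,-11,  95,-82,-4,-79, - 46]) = [-82, - 79, - 68, - 46, - 11,-4, - 1,14, 32,48,56.22,60,95 ]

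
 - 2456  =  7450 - 9906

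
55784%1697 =1480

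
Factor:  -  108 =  - 2^2 * 3^3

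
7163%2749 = 1665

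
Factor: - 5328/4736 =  - 9/8 = - 2^(  -  3)*3^2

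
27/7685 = 27/7685 = 0.00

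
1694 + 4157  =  5851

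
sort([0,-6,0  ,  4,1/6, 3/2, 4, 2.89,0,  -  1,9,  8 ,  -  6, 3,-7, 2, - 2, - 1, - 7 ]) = [-7, - 7,- 6,-6,-2, - 1, - 1,  0, 0 , 0,1/6  ,  3/2, 2 , 2.89,3, 4, 4,8, 9 ]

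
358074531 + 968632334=1326706865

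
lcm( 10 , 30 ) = 30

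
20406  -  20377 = 29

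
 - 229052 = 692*( - 331)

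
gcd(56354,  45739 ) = 1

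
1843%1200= 643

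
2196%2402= 2196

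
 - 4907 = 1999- 6906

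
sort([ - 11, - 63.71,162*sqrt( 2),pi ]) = [ - 63.71, - 11, pi,162*sqrt( 2 ) ] 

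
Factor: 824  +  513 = 7^1* 191^1 = 1337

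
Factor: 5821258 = 2^1*19^1*153191^1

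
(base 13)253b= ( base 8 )12251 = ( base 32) 559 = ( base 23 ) 9MM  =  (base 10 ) 5289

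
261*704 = 183744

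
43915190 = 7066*6215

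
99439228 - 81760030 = 17679198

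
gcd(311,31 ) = 1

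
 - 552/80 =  - 7 + 1/10 = - 6.90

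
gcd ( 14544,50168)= 8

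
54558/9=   6062 = 6062.00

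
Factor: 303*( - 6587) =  - 3^1*7^1 * 101^1*941^1 = -1995861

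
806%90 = 86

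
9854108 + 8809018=18663126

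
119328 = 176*678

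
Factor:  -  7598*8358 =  - 2^2*3^1*7^1*29^1*131^1*199^1 = - 63504084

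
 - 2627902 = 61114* (-43 )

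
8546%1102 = 832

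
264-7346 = -7082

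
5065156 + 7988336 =13053492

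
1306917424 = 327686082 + 979231342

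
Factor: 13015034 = 2^1*6507517^1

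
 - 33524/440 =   -  8381/110= - 76.19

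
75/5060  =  15/1012 = 0.01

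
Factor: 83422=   2^1*53^1*787^1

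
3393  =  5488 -2095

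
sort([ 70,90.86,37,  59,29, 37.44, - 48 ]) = [ - 48,29,37, 37.44, 59,70,90.86] 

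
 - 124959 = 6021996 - 6146955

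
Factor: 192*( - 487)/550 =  - 46752/275 = - 2^5*3^1*5^( - 2)*  11^( - 1)*487^1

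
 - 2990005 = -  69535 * 43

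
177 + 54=231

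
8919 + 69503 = 78422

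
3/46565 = 3/46565 = 0.00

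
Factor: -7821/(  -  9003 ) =2607/3001=   3^1 *11^1*79^1*3001^( - 1 )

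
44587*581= 25905047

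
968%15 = 8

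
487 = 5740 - 5253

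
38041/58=38041/58 = 655.88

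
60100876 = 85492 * 703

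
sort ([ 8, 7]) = [7, 8 ] 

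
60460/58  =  1042+12/29 =1042.41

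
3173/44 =3173/44= 72.11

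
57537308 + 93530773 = 151068081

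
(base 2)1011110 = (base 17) 59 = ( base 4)1132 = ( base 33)2s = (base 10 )94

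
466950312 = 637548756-170598444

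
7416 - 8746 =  - 1330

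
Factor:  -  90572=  - 2^2* 22643^1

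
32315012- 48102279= -15787267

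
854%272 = 38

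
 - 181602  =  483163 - 664765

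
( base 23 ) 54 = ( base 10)119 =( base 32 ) 3N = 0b1110111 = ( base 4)1313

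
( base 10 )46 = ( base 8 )56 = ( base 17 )2C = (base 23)20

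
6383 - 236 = 6147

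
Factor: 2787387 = 3^1 * 929129^1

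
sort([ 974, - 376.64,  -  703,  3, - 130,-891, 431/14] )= [ - 891, - 703, - 376.64, - 130,3,431/14,974]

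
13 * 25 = 325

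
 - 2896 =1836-4732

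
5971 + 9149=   15120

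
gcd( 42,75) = 3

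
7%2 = 1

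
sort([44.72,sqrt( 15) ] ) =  [sqrt(15),44.72 ]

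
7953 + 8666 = 16619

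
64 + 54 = 118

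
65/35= 1 + 6/7= 1.86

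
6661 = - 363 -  - 7024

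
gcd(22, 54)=2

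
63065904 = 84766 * 744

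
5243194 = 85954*61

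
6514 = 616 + 5898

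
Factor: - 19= - 19^1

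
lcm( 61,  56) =3416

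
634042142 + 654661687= 1288703829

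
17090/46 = 8545/23= 371.52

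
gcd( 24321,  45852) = 3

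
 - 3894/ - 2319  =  1298/773 = 1.68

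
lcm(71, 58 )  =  4118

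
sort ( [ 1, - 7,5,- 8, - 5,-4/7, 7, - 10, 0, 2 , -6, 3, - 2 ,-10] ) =[  -  10,  -  10,- 8, - 7, -6, - 5, - 2, - 4/7, 0, 1, 2, 3, 5, 7 ]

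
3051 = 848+2203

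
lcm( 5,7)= 35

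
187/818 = 187/818=0.23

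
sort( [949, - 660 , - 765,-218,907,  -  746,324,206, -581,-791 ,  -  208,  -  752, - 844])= [ - 844, - 791  , - 765, - 752, - 746, - 660, -581, - 218, - 208 , 206,324,907, 949]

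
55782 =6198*9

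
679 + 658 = 1337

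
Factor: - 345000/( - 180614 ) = 172500/90307  =  2^2 * 3^1*5^4*7^( - 2)*19^( - 1 )*23^1*97^( - 1 ) 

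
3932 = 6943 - 3011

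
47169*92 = 4339548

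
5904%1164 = 84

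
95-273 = -178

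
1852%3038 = 1852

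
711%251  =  209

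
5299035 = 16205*327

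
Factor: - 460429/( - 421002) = 2^( - 1)*3^(-2 )*19^( - 1)*271^1*1231^ ( - 1)* 1699^1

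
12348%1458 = 684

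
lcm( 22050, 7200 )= 352800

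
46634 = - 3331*( - 14)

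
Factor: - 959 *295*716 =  - 202559980 = - 2^2*5^1*7^1*59^1*137^1  *179^1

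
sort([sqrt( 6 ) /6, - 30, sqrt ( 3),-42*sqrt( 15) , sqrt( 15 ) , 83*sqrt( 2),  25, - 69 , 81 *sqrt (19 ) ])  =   [ - 42*sqrt( 15), - 69, - 30,sqrt( 6 ) /6,sqrt( 3 ),  sqrt( 15) , 25 , 83*sqrt (2),81*sqrt(19) ] 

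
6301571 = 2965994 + 3335577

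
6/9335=6/9335 = 0.00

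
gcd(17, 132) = 1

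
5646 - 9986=  -  4340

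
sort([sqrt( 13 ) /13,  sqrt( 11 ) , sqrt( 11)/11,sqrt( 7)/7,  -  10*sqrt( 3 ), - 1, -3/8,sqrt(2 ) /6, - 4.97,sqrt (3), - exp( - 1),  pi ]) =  [ - 10 *sqrt( 3), -4.97, - 1, - 3/8, - exp( - 1 ), sqrt( 2 )/6,sqrt(13)/13,sqrt ( 11 ) /11,sqrt( 7 ) /7, sqrt(3),pi,sqrt( 11)]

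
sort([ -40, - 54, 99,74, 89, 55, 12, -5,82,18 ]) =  [ - 54, - 40,- 5,12,  18, 55,  74,82 , 89, 99 ]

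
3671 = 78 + 3593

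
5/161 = 5/161 = 0.03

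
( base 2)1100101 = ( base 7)203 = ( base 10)101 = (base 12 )85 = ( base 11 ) 92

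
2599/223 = 2599/223=11.65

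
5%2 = 1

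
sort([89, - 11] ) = [  -  11, 89] 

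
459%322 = 137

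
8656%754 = 362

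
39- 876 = -837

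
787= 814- 27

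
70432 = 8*8804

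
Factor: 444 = 2^2*3^1*37^1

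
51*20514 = 1046214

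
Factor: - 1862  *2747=-2^1*7^2*19^1  *41^1*67^1 = - 5114914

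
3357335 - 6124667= - 2767332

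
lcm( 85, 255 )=255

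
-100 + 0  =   - 100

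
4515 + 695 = 5210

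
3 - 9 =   -  6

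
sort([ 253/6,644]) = [ 253/6, 644] 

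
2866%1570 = 1296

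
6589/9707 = 6589/9707 = 0.68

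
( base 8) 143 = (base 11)90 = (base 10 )99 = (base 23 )47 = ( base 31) 36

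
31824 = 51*624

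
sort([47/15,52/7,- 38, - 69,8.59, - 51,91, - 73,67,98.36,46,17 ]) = [ - 73, - 69, - 51,  -  38,47/15 , 52/7,8.59,17,46,67,  91, 98.36 ] 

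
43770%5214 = 2058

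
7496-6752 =744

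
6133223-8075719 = - 1942496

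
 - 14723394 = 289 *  (-50946)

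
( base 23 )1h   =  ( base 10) 40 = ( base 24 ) 1G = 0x28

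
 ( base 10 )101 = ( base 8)145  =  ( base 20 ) 51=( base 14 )73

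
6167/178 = 34+115/178=34.65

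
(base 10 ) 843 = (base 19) 267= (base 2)1101001011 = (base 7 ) 2313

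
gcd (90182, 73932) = 2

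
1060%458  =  144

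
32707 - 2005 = 30702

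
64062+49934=113996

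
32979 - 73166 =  - 40187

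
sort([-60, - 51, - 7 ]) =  [ - 60, - 51, - 7 ] 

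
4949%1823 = 1303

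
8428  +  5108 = 13536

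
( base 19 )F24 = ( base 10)5457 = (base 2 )1010101010001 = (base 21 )c7i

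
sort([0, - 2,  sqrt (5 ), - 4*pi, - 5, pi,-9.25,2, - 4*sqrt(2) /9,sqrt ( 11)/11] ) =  [ - 4*pi,-9.25 , - 5, - 2, - 4 * sqrt(2) /9, 0, sqrt( 11)/11,2,  sqrt(5 ), pi]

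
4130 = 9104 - 4974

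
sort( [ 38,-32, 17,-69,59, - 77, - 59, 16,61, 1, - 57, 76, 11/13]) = [ - 77, - 69, - 59,-57, - 32, 11/13,1,  16,  17, 38, 59,61,76]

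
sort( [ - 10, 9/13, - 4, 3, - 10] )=[  -  10,  -  10,- 4,  9/13, 3] 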